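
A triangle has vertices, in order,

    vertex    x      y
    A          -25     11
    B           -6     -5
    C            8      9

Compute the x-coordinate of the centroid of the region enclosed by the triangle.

Apply the surveyor's formula. First the cross-terms c_i = x_i·y_{i+1} − x_{i+1}·y_i:
  191, -14, 313  ⇒  2A = 490, A = 245.
Then Σ (x_i + x_{i+1})·c_i = -11270, so x̄ = -11270 / (6·245) = -23/3.

-23/3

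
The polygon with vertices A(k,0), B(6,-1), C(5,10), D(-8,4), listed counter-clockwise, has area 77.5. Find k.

2

Write out the shoelace sum; only the two edges meeting at A involve k:
2·Area = [((-8)·0 − k·4) + (k·(-1) − 6·0)] + 165
       = -5·k + 165 = 155
⇒ k = 2.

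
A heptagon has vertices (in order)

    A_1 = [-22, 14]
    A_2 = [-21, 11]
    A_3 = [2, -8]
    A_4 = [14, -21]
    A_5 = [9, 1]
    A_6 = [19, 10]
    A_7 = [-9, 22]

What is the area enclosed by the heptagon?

704

Σ = (52) + (146) + (70) + (203) + (71) + (508) + (358) = 1408
Area = |Σ|/2 = 704.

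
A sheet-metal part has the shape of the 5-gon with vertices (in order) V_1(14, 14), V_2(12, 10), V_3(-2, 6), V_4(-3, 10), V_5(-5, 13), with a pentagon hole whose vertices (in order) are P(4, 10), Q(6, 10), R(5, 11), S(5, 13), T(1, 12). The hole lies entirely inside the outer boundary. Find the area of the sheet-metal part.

Outer boundary:
Apply the surveyor's formula: 2A = Σ (x_i·y_{i+1} − x_{i+1}·y_i), indices taken mod 5.
Cross-terms: -28, 92, -2, 11, -252  ⇒  Σ = -179
Area = |Σ|/2 = 89.5.
Hole:
Σ = (-20) + (16) + (10) + (47) + (-38) = 15
Area = |Σ|/2 = 7.5.
Net area = 89.5 − 7.5 = 82.

82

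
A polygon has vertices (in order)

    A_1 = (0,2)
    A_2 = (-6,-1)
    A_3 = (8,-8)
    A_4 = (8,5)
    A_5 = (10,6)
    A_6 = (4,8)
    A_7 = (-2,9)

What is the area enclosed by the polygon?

137

A_1→A_2: (0)(-1) − (-6)(2) = 12
A_2→A_3: (-6)(-8) − (8)(-1) = 56
A_3→A_4: (8)(5) − (8)(-8) = 104
A_4→A_5: (8)(6) − (10)(5) = -2
A_5→A_6: (10)(8) − (4)(6) = 56
A_6→A_7: (4)(9) − (-2)(8) = 52
A_7→A_1: (-2)(2) − (0)(9) = -4
Σ = 274
Area = |Σ|/2 = 137.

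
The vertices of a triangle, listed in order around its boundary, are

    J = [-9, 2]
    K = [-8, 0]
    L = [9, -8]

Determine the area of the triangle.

Apply Gauss's area formula: 2A = Σ (x_i·y_{i+1} − x_{i+1}·y_i), indices taken mod 3.
Cross-terms: 16, 64, -54  ⇒  Σ = 26
Area = |Σ|/2 = 13.

13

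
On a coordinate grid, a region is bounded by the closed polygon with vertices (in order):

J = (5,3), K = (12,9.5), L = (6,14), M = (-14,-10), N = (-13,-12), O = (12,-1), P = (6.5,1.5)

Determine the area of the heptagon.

Cross-terms: 11.5, 111, 136, 38, 157, 24.5, 12  ⇒  Σ = 490
Area = |Σ|/2 = 245.

245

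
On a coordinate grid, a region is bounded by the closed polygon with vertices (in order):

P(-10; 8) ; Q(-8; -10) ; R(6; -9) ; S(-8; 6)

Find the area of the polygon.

Σ = (164) + (132) + (-36) + (-4) = 256
Area = |Σ|/2 = 128.

128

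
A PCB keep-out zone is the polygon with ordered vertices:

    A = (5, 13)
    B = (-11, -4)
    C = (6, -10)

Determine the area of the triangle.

192.5

Σ = (123) + (134) + (128) = 385
Area = |Σ|/2 = 192.5.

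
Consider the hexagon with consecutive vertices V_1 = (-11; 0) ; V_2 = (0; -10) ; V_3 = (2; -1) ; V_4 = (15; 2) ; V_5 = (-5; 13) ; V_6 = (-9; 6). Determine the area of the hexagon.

253.5

Apply the shoelace (surveyor's) formula: 2A = Σ (x_i·y_{i+1} − x_{i+1}·y_i), indices taken mod 6.
Cross-terms: 110, 20, 19, 205, 87, 66  ⇒  Σ = 507
Area = |Σ|/2 = 253.5.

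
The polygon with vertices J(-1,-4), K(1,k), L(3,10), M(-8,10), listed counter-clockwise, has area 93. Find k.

Write out the shoelace sum; only the two edges meeting at K involve k:
2·Area = [((-1)·k − 1·(-4)) + (1·10 − 3·k)] + 152
       = -4·k + 166 = 186
⇒ k = -5.

-5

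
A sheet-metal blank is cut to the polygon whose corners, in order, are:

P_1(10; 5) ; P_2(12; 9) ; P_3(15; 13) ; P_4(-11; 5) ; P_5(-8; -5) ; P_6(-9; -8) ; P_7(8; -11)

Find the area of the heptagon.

348

Apply Gauss's area formula: 2A = Σ (x_i·y_{i+1} − x_{i+1}·y_i), indices taken mod 7.
Σ = (30) + (21) + (218) + (95) + (19) + (163) + (150) = 696
Area = |Σ|/2 = 348.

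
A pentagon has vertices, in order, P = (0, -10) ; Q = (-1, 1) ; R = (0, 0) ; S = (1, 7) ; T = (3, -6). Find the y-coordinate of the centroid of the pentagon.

-181/67

Apply Gauss's area formula. First the cross-terms c_i = x_i·y_{i+1} − x_{i+1}·y_i:
  -10, 0, 0, -27, -30  ⇒  2A = -67, A = -33.5.
Then Σ (y_i + y_{i+1})·c_i = 543, so ȳ = 543 / (6·(-33.5)) = -181/67.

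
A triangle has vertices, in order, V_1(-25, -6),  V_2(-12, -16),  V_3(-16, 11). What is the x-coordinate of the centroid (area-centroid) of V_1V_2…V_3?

-53/3

Apply Gauss's area formula. First the cross-terms c_i = x_i·y_{i+1} − x_{i+1}·y_i:
  328, -388, 371  ⇒  2A = 311, A = 155.5.
Then Σ (x_i + x_{i+1})·c_i = -16483, so x̄ = -16483 / (6·155.5) = -53/3.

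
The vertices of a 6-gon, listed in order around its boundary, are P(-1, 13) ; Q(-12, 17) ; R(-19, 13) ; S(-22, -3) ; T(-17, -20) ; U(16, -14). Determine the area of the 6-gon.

895

Apply the shoelace (surveyor's) formula: 2A = Σ (x_i·y_{i+1} − x_{i+1}·y_i), indices taken mod 6.
Σ = (139) + (167) + (343) + (389) + (558) + (194) = 1790
Area = |Σ|/2 = 895.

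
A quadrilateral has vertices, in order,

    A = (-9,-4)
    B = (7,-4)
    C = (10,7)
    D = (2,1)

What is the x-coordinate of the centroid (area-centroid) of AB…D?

133/45

Apply Gauss's area formula. First the cross-terms c_i = x_i·y_{i+1} − x_{i+1}·y_i:
  64, 89, -4, 1  ⇒  2A = 150, A = 75.
Then Σ (x_i + x_{i+1})·c_i = 1330, so x̄ = 1330 / (6·75) = 133/45.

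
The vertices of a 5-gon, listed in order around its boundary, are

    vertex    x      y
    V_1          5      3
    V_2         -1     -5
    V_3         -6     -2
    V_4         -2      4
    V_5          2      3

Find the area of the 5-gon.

50.5

Apply Gauss's area formula: 2A = Σ (x_i·y_{i+1} − x_{i+1}·y_i), indices taken mod 5.
Σ = (-22) + (-28) + (-28) + (-14) + (-9) = -101
Area = |Σ|/2 = 50.5.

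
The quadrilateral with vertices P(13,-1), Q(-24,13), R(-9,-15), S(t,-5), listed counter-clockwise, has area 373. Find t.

1

Write out the shoelace sum; only the two edges meeting at S involve t:
2·Area = [((-9)·(-5) − t·(-15)) + (t·(-1) − 13·(-5))] + 622
       = 14·t + 732 = 746
⇒ t = 1.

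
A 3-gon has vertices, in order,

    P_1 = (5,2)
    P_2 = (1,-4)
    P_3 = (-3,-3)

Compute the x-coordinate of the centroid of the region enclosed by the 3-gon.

1

Apply Gauss's area formula. First the cross-terms c_i = x_i·y_{i+1} − x_{i+1}·y_i:
  -22, -15, 9  ⇒  2A = -28, A = -14.
Then Σ (x_i + x_{i+1})·c_i = -84, so x̄ = -84 / (6·(-14)) = 1.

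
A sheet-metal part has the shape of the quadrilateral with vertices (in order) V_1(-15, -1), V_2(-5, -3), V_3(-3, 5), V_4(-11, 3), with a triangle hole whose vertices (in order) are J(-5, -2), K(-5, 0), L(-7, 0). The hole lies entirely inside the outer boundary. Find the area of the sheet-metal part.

Outer boundary:
Cross-terms: 40, -34, 46, 56  ⇒  Σ = 108
Area = |Σ|/2 = 54.
Hole:
Apply the shoelace (surveyor's) formula: 2A = Σ (x_i·y_{i+1} − x_{i+1}·y_i), indices taken mod 3.
Cross-terms: -10, 0, 14  ⇒  Σ = 4
Area = |Σ|/2 = 2.
Net area = 54 − 2 = 52.

52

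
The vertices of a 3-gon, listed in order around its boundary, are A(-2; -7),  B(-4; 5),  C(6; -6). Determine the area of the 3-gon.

49

Apply the shoelace formula: 2A = Σ (x_i·y_{i+1} − x_{i+1}·y_i), indices taken mod 3.
A→B: (-2)(5) − (-4)(-7) = -38
B→C: (-4)(-6) − (6)(5) = -6
C→A: (6)(-7) − (-2)(-6) = -54
Σ = -98
Area = |Σ|/2 = 49.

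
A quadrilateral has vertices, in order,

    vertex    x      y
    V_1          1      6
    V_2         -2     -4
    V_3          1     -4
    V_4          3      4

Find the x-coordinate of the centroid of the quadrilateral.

2/3

Apply the shoelace (surveyor's) formula. First the cross-terms c_i = x_i·y_{i+1} − x_{i+1}·y_i:
  8, 12, 16, 14  ⇒  2A = 50, A = 25.
Then Σ (x_i + x_{i+1})·c_i = 100, so x̄ = 100 / (6·25) = 2/3.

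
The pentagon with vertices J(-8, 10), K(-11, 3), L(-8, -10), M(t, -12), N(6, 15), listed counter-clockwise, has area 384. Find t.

Write out the shoelace sum; only the two edges meeting at M involve t:
2·Area = [((-8)·(-12) − t·(-10)) + (t·15 − 6·(-12))] + 400
       = 25·t + 568 = 768
⇒ t = 8.

8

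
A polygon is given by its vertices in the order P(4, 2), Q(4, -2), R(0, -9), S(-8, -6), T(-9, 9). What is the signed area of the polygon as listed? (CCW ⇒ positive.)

Apply the shoelace formula: 2A = Σ (x_i·y_{i+1} − x_{i+1}·y_i), indices taken mod 5.
Σ = (-16) + (-36) + (-72) + (-126) + (-54) = -304
Signed area = Σ/2 = -152 (negative ⇒ clockwise traversal).

-152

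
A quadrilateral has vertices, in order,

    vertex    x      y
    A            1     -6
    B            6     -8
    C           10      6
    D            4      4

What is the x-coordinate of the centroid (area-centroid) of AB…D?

178/33

Apply Gauss's area formula. First the cross-terms c_i = x_i·y_{i+1} − x_{i+1}·y_i:
  28, 116, 16, -28  ⇒  2A = 132, A = 66.
Then Σ (x_i + x_{i+1})·c_i = 2136, so x̄ = 2136 / (6·66) = 178/33.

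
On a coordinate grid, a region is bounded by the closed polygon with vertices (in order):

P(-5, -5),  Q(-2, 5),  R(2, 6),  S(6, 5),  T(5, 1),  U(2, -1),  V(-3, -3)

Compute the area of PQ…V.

Σ = (-35) + (-22) + (-26) + (-19) + (-7) + (-9) + (0) = -118
Area = |Σ|/2 = 59.

59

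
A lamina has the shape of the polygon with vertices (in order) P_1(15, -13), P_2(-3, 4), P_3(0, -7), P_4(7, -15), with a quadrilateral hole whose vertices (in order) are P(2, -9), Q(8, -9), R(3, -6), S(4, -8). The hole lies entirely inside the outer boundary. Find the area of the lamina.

106

Outer boundary:
Cross-terms: 21, 21, 49, 134  ⇒  Σ = 225
Area = |Σ|/2 = 112.5.
Hole:
Cross-terms: 54, -21, 0, -20  ⇒  Σ = 13
Area = |Σ|/2 = 6.5.
Net area = 112.5 − 6.5 = 106.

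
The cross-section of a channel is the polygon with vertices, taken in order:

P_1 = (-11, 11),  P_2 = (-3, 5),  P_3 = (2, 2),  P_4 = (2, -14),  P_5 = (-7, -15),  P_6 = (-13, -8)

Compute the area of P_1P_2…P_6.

284

Apply the shoelace formula: 2A = Σ (x_i·y_{i+1} − x_{i+1}·y_i), indices taken mod 6.
Cross-terms: -22, -16, -32, -128, -139, -231  ⇒  Σ = -568
Area = |Σ|/2 = 284.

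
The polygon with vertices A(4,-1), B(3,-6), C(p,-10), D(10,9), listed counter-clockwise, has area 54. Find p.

7

The doubled signed area Σ (x_i y_{i+1} − x_{i+1} y_i) is linear in p.
With p=0 it equals 3; the coefficient of p is 15 (from the two edges through C).
So 15·p + 3 = 2·54 = 108 ⇒ p = 7.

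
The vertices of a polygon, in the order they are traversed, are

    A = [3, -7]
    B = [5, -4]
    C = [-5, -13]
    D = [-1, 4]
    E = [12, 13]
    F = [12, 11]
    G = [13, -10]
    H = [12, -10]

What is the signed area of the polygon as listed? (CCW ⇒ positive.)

A→B: (3)(-4) − (5)(-7) = 23
B→C: (5)(-13) − (-5)(-4) = -85
C→D: (-5)(4) − (-1)(-13) = -33
D→E: (-1)(13) − (12)(4) = -61
E→F: (12)(11) − (12)(13) = -24
F→G: (12)(-10) − (13)(11) = -263
G→H: (13)(-10) − (12)(-10) = -10
H→A: (12)(-7) − (3)(-10) = -54
Σ = -507
Signed area = Σ/2 = -253.5 (negative ⇒ clockwise traversal).

-253.5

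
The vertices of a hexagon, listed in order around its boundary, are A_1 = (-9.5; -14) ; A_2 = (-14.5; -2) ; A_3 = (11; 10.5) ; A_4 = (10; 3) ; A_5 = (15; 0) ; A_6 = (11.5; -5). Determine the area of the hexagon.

Cross-terms: -184, -130.25, -72, -45, -75, -208.5  ⇒  Σ = -714.75
Area = |Σ|/2 = 357.375.

357.375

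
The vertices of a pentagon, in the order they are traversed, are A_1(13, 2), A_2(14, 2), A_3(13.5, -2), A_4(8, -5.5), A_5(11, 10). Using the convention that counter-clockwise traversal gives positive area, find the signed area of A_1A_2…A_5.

Apply Gauss's area formula: 2A = Σ (x_i·y_{i+1} − x_{i+1}·y_i), indices taken mod 5.
A_1→A_2: (13)(2) − (14)(2) = -2
A_2→A_3: (14)(-2) − (13.5)(2) = -55
A_3→A_4: (13.5)(-5.5) − (8)(-2) = -58.25
A_4→A_5: (8)(10) − (11)(-5.5) = 140.5
A_5→A_1: (11)(2) − (13)(10) = -108
Σ = -82.75
Signed area = Σ/2 = -41.375 (negative ⇒ clockwise traversal).

-41.375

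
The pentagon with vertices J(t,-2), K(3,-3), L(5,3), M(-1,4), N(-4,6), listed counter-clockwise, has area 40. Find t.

-1

Write out the shoelace sum; only the two edges meeting at J involve t:
2·Area = [((-4)·(-2) − t·6) + (t·(-3) − 3·(-2))] + 57
       = -9·t + 71 = 80
⇒ t = -1.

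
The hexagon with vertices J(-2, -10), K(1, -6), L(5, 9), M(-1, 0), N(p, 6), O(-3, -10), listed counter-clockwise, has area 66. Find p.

-4

The doubled signed area Σ (x_i y_{i+1} − x_{i+1} y_i) is linear in p.
With p=0 it equals 92; the coefficient of p is -10 (from the two edges through N).
So -10·p + 92 = 2·66 = 132 ⇒ p = -4.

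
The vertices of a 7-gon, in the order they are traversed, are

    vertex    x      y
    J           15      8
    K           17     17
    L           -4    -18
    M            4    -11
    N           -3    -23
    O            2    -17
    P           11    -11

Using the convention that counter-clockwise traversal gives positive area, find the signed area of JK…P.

Σ = (119) + (-238) + (116) + (-125) + (97) + (165) + (253) = 387
Signed area = Σ/2 = 193.5 (positive ⇒ counter-clockwise traversal).

193.5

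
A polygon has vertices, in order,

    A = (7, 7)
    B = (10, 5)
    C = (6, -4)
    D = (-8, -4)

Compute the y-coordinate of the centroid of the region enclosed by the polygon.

Apply the surveyor's formula. First the cross-terms c_i = x_i·y_{i+1} − x_{i+1}·y_i:
  -35, -70, -56, -28  ⇒  2A = -189, A = -94.5.
Then Σ (y_i + y_{i+1})·c_i = -126, so ȳ = -126 / (6·(-94.5)) = 2/9.

2/9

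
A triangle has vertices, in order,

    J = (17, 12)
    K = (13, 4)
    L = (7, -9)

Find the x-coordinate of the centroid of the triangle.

Apply Gauss's area formula. First the cross-terms c_i = x_i·y_{i+1} − x_{i+1}·y_i:
  -88, -145, 237  ⇒  2A = 4, A = 2.
Then Σ (x_i + x_{i+1})·c_i = 148, so x̄ = 148 / (6·2) = 37/3.

37/3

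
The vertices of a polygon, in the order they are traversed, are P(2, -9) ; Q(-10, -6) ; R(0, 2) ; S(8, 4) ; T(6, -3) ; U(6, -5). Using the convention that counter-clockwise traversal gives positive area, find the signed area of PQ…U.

-121

Apply Gauss's area formula: 2A = Σ (x_i·y_{i+1} − x_{i+1}·y_i), indices taken mod 6.
Σ = (-102) + (-20) + (-16) + (-48) + (-12) + (-44) = -242
Signed area = Σ/2 = -121 (negative ⇒ clockwise traversal).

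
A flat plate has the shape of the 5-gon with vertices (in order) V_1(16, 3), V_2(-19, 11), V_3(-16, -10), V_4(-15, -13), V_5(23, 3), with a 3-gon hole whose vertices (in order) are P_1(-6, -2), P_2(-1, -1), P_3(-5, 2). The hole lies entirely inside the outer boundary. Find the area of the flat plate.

456.5

Outer boundary:
Apply the surveyor's formula: 2A = Σ (x_i·y_{i+1} − x_{i+1}·y_i), indices taken mod 5.
Σ = (233) + (366) + (58) + (254) + (21) = 932
Area = |Σ|/2 = 466.
Hole:
Apply the shoelace formula: 2A = Σ (x_i·y_{i+1} − x_{i+1}·y_i), indices taken mod 3.
Σ = (4) + (-7) + (22) = 19
Area = |Σ|/2 = 9.5.
Net area = 466 − 9.5 = 456.5.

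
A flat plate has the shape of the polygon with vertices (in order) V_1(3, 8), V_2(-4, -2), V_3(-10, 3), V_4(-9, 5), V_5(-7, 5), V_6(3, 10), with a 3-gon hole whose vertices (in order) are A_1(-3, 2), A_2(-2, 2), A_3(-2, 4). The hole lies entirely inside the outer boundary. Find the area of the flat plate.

Outer boundary:
Apply Gauss's area formula: 2A = Σ (x_i·y_{i+1} − x_{i+1}·y_i), indices taken mod 6.
V_1→V_2: (3)(-2) − (-4)(8) = 26
V_2→V_3: (-4)(3) − (-10)(-2) = -32
V_3→V_4: (-10)(5) − (-9)(3) = -23
V_4→V_5: (-9)(5) − (-7)(5) = -10
V_5→V_6: (-7)(10) − (3)(5) = -85
V_6→V_1: (3)(8) − (3)(10) = -6
Σ = -130
Area = |Σ|/2 = 65.
Hole:
Σ = (-2) + (-4) + (8) = 2
Area = |Σ|/2 = 1.
Net area = 65 − 1 = 64.

64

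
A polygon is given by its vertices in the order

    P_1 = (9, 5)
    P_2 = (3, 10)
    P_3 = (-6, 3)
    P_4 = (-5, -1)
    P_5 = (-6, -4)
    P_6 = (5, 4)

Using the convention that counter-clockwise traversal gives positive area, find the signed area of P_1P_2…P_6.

82

Σ = (75) + (69) + (21) + (14) + (-4) + (-11) = 164
Signed area = Σ/2 = 82 (positive ⇒ counter-clockwise traversal).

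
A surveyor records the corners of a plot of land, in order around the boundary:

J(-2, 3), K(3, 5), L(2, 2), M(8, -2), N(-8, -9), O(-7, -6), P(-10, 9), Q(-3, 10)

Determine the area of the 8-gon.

165.5

Apply Gauss's area formula: 2A = Σ (x_i·y_{i+1} − x_{i+1}·y_i), indices taken mod 8.
J→K: (-2)(5) − (3)(3) = -19
K→L: (3)(2) − (2)(5) = -4
L→M: (2)(-2) − (8)(2) = -20
M→N: (8)(-9) − (-8)(-2) = -88
N→O: (-8)(-6) − (-7)(-9) = -15
O→P: (-7)(9) − (-10)(-6) = -123
P→Q: (-10)(10) − (-3)(9) = -73
Q→J: (-3)(3) − (-2)(10) = 11
Σ = -331
Area = |Σ|/2 = 165.5.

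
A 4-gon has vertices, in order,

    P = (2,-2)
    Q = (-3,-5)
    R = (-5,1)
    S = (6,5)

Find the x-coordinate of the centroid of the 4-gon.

Apply Gauss's area formula. First the cross-terms c_i = x_i·y_{i+1} − x_{i+1}·y_i:
  -16, -28, -31, -22  ⇒  2A = -97, A = -48.5.
Then Σ (x_i + x_{i+1})·c_i = 33, so x̄ = 33 / (6·(-48.5)) = -11/97.

-11/97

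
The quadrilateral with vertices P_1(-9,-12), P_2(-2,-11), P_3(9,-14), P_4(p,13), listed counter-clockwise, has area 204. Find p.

-14

The doubled signed area Σ (x_i y_{i+1} − x_{i+1} y_i) is linear in p.
With p=0 it equals 436; the coefficient of p is 2 (from the two edges through P_4).
So 2·p + 436 = 2·204 = 408 ⇒ p = -14.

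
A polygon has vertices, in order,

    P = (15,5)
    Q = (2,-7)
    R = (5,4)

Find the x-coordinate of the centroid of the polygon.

Apply the shoelace (surveyor's) formula. First the cross-terms c_i = x_i·y_{i+1} − x_{i+1}·y_i:
  -115, 43, -35  ⇒  2A = -107, A = -53.5.
Then Σ (x_i + x_{i+1})·c_i = -2354, so x̄ = -2354 / (6·(-53.5)) = 22/3.

22/3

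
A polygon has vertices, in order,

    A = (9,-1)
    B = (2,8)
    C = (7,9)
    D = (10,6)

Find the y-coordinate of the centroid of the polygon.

Apply Gauss's area formula. First the cross-terms c_i = x_i·y_{i+1} − x_{i+1}·y_i:
  74, -38, -48, -64  ⇒  2A = -76, A = -38.
Then Σ (y_i + y_{i+1})·c_i = -1168, so ȳ = -1168 / (6·(-38)) = 292/57.

292/57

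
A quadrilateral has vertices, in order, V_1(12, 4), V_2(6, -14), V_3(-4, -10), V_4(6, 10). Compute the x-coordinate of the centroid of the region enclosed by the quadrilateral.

14/3

Apply the surveyor's formula. First the cross-terms c_i = x_i·y_{i+1} − x_{i+1}·y_i:
  -192, -116, 20, -96  ⇒  2A = -384, A = -192.
Then Σ (x_i + x_{i+1})·c_i = -5376, so x̄ = -5376 / (6·(-192)) = 14/3.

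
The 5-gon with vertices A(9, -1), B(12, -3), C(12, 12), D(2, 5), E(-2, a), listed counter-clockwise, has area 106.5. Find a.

0

The doubled signed area Σ (x_i y_{i+1} − x_{i+1} y_i) is linear in a.
With a=0 it equals 213; the coefficient of a is -7 (from the two edges through E).
So -7·a + 213 = 2·106.5 = 213 ⇒ a = 0.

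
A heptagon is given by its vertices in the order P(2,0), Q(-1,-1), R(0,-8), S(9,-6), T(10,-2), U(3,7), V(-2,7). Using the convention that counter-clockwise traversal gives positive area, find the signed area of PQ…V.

Σ = (-2) + (8) + (72) + (42) + (76) + (35) + (-14) = 217
Signed area = Σ/2 = 108.5 (positive ⇒ counter-clockwise traversal).

108.5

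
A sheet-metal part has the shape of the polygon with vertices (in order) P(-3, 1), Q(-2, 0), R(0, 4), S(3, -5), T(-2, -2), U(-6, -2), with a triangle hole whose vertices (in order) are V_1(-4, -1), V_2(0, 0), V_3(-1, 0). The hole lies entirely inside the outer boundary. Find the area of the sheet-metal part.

Outer boundary:
Apply the surveyor's formula: 2A = Σ (x_i·y_{i+1} − x_{i+1}·y_i), indices taken mod 6.
Σ = (2) + (-8) + (-12) + (-16) + (-8) + (-12) = -54
Area = |Σ|/2 = 27.
Hole:
Apply Gauss's area formula: 2A = Σ (x_i·y_{i+1} − x_{i+1}·y_i), indices taken mod 3.
V_1→V_2: (-4)(0) − (0)(-1) = 0
V_2→V_3: (0)(0) − (-1)(0) = 0
V_3→V_1: (-1)(-1) − (-4)(0) = 1
Σ = 1
Area = |Σ|/2 = 0.5.
Net area = 27 − 0.5 = 26.5.

26.5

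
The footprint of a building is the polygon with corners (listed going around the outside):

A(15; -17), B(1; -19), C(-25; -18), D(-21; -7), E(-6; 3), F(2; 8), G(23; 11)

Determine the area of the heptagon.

Apply the shoelace formula: 2A = Σ (x_i·y_{i+1} − x_{i+1}·y_i), indices taken mod 7.
Cross-terms: -268, -493, -203, -105, -54, -162, -556  ⇒  Σ = -1841
Area = |Σ|/2 = 920.5.

920.5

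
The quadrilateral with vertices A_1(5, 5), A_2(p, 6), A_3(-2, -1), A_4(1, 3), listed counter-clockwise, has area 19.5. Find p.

-2

The doubled signed area Σ (x_i y_{i+1} − x_{i+1} y_i) is linear in p.
With p=0 it equals 27; the coefficient of p is -6 (from the two edges through A_2).
So -6·p + 27 = 2·19.5 = 39 ⇒ p = -2.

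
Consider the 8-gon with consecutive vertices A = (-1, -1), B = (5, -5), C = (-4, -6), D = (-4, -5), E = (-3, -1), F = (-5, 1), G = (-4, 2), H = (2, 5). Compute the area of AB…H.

45

Apply the surveyor's formula: 2A = Σ (x_i·y_{i+1} − x_{i+1}·y_i), indices taken mod 8.
Σ = (10) + (-50) + (-4) + (-11) + (-8) + (-6) + (-24) + (3) = -90
Area = |Σ|/2 = 45.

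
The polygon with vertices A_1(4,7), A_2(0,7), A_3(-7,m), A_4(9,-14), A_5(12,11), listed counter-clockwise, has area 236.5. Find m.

Write out the shoelace sum; only the two edges meeting at A_3 involve m:
2·Area = [(0·m − (-7)·7) + ((-7)·(-14) − 9·m)] + 335
       = -9·m + 482 = 473
⇒ m = 1.

1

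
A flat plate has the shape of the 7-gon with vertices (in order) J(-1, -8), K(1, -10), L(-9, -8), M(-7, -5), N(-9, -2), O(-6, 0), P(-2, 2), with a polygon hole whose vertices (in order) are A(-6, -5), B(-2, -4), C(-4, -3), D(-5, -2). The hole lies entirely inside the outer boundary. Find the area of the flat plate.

Outer boundary:
Σ = (18) + (-98) + (-11) + (-31) + (-12) + (-12) + (18) = -128
Area = |Σ|/2 = 64.
Hole:
A→B: (-6)(-4) − (-2)(-5) = 14
B→C: (-2)(-3) − (-4)(-4) = -10
C→D: (-4)(-2) − (-5)(-3) = -7
D→A: (-5)(-5) − (-6)(-2) = 13
Σ = 10
Area = |Σ|/2 = 5.
Net area = 64 − 5 = 59.

59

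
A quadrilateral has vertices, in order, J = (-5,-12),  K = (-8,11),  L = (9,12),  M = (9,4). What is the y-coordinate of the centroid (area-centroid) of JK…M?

Apply the shoelace (surveyor's) formula. First the cross-terms c_i = x_i·y_{i+1} − x_{i+1}·y_i:
  -151, -195, -72, -88  ⇒  2A = -506, A = -253.
Then Σ (y_i + y_{i+1})·c_i = -4782, so ȳ = -4782 / (6·(-253)) = 797/253.

797/253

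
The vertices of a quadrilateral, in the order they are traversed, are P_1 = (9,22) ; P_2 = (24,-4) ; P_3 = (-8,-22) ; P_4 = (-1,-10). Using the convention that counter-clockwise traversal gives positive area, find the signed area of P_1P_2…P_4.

Apply the shoelace formula: 2A = Σ (x_i·y_{i+1} − x_{i+1}·y_i), indices taken mod 4.
Cross-terms: -564, -560, 58, 68  ⇒  Σ = -998
Signed area = Σ/2 = -499 (negative ⇒ clockwise traversal).

-499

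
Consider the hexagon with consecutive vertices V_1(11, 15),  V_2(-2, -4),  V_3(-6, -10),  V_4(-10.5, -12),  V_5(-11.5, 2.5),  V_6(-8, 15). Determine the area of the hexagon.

Apply the surveyor's formula: 2A = Σ (x_i·y_{i+1} − x_{i+1}·y_i), indices taken mod 6.
Σ = (-14) + (-4) + (-33) + (-164.25) + (-152.5) + (-285) = -652.75
Area = |Σ|/2 = 326.375.

326.375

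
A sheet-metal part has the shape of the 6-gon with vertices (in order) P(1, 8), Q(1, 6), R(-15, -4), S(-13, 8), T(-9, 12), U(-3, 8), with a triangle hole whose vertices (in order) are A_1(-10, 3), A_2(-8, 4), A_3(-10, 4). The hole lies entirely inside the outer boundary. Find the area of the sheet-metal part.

119

Outer boundary:
Apply the surveyor's formula: 2A = Σ (x_i·y_{i+1} − x_{i+1}·y_i), indices taken mod 6.
P→Q: (1)(6) − (1)(8) = -2
Q→R: (1)(-4) − (-15)(6) = 86
R→S: (-15)(8) − (-13)(-4) = -172
S→T: (-13)(12) − (-9)(8) = -84
T→U: (-9)(8) − (-3)(12) = -36
U→P: (-3)(8) − (1)(8) = -32
Σ = -240
Area = |Σ|/2 = 120.
Hole:
A_1→A_2: (-10)(4) − (-8)(3) = -16
A_2→A_3: (-8)(4) − (-10)(4) = 8
A_3→A_1: (-10)(3) − (-10)(4) = 10
Σ = 2
Area = |Σ|/2 = 1.
Net area = 120 − 1 = 119.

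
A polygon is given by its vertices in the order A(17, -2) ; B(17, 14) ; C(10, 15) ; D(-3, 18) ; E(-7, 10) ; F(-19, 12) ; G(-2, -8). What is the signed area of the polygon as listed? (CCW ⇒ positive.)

Apply the shoelace formula: 2A = Σ (x_i·y_{i+1} − x_{i+1}·y_i), indices taken mod 7.
A→B: (17)(14) − (17)(-2) = 272
B→C: (17)(15) − (10)(14) = 115
C→D: (10)(18) − (-3)(15) = 225
D→E: (-3)(10) − (-7)(18) = 96
E→F: (-7)(12) − (-19)(10) = 106
F→G: (-19)(-8) − (-2)(12) = 176
G→A: (-2)(-2) − (17)(-8) = 140
Σ = 1130
Signed area = Σ/2 = 565 (positive ⇒ counter-clockwise traversal).

565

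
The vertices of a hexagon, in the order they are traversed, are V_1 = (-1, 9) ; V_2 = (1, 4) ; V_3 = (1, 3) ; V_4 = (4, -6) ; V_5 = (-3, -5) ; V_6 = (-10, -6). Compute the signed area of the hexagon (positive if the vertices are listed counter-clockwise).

-99

Cross-terms: -13, -1, -18, -38, -32, -96  ⇒  Σ = -198
Signed area = Σ/2 = -99 (negative ⇒ clockwise traversal).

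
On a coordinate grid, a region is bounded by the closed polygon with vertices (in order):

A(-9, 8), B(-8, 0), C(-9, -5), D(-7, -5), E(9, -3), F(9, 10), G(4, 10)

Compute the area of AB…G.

Apply the shoelace (surveyor's) formula: 2A = Σ (x_i·y_{i+1} − x_{i+1}·y_i), indices taken mod 7.
A→B: (-9)(0) − (-8)(8) = 64
B→C: (-8)(-5) − (-9)(0) = 40
C→D: (-9)(-5) − (-7)(-5) = 10
D→E: (-7)(-3) − (9)(-5) = 66
E→F: (9)(10) − (9)(-3) = 117
F→G: (9)(10) − (4)(10) = 50
G→A: (4)(8) − (-9)(10) = 122
Σ = 469
Area = |Σ|/2 = 234.5.

234.5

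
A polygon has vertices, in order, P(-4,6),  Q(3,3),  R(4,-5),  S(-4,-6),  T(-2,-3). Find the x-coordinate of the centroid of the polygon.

Apply the shoelace (surveyor's) formula. First the cross-terms c_i = x_i·y_{i+1} − x_{i+1}·y_i:
  -30, -27, -44, 0, -24  ⇒  2A = -125, A = -62.5.
Then Σ (x_i + x_{i+1})·c_i = -15, so x̄ = -15 / (6·(-62.5)) = 0.04.

0.04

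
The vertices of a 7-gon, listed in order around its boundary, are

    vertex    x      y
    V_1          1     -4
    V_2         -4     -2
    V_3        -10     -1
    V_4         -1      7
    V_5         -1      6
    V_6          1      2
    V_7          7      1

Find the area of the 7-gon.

Σ = (-18) + (-16) + (-71) + (1) + (-8) + (-13) + (-29) = -154
Area = |Σ|/2 = 77.

77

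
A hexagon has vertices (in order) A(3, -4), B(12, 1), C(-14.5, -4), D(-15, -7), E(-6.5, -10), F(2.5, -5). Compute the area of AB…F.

Cross-terms: 51, -33.5, 41.5, 104.5, 57.5, 5  ⇒  Σ = 226
Area = |Σ|/2 = 113.

113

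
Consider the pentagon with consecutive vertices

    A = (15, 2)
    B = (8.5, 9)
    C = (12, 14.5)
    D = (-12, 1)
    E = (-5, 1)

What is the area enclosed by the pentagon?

Apply the shoelace formula: 2A = Σ (x_i·y_{i+1} − x_{i+1}·y_i), indices taken mod 5.
A→B: (15)(9) − (8.5)(2) = 118
B→C: (8.5)(14.5) − (12)(9) = 15.25
C→D: (12)(1) − (-12)(14.5) = 186
D→E: (-12)(1) − (-5)(1) = -7
E→A: (-5)(2) − (15)(1) = -25
Σ = 287.25
Area = |Σ|/2 = 143.625.

143.625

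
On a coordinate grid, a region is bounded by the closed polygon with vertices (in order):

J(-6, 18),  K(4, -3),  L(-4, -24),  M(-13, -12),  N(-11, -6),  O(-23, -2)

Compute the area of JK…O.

511

Apply the shoelace (surveyor's) formula: 2A = Σ (x_i·y_{i+1} − x_{i+1}·y_i), indices taken mod 6.
Cross-terms: -54, -108, -264, -54, -116, -426  ⇒  Σ = -1022
Area = |Σ|/2 = 511.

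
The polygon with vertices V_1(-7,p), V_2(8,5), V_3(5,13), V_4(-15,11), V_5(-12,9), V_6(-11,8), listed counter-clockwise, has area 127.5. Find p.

Write out the shoelace sum; only the two edges meeting at V_1 involve p:
2·Area = [((-11)·p − (-7)·8) + ((-7)·5 − 8·p)] + 329
       = -19·p + 350 = 255
⇒ p = 5.

5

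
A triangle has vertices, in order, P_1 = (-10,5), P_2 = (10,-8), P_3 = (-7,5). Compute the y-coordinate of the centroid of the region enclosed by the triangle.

Apply Gauss's area formula. First the cross-terms c_i = x_i·y_{i+1} − x_{i+1}·y_i:
  30, -6, 15  ⇒  2A = 39, A = 19.5.
Then Σ (y_i + y_{i+1})·c_i = 78, so ȳ = 78 / (6·19.5) = 2/3.

2/3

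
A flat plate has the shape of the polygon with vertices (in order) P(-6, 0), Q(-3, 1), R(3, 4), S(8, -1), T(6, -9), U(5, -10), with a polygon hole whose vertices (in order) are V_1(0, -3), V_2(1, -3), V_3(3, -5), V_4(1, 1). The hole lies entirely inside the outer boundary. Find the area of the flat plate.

92.5

Outer boundary:
Apply the shoelace formula: 2A = Σ (x_i·y_{i+1} − x_{i+1}·y_i), indices taken mod 6.
Cross-terms: -6, -15, -35, -66, -15, -60  ⇒  Σ = -197
Area = |Σ|/2 = 98.5.
Hole:
Apply the shoelace formula: 2A = Σ (x_i·y_{i+1} − x_{i+1}·y_i), indices taken mod 4.
Σ = (3) + (4) + (8) + (-3) = 12
Area = |Σ|/2 = 6.
Net area = 98.5 − 6 = 92.5.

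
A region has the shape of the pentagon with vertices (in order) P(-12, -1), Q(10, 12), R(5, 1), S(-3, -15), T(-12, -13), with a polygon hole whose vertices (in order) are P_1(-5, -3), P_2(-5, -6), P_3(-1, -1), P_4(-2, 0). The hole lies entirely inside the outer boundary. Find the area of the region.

261.5

Outer boundary:
Σ = (-134) + (-50) + (-72) + (-141) + (-144) = -541
Area = |Σ|/2 = 270.5.
Hole:
Apply the surveyor's formula: 2A = Σ (x_i·y_{i+1} − x_{i+1}·y_i), indices taken mod 4.
P_1→P_2: (-5)(-6) − (-5)(-3) = 15
P_2→P_3: (-5)(-1) − (-1)(-6) = -1
P_3→P_4: (-1)(0) − (-2)(-1) = -2
P_4→P_1: (-2)(-3) − (-5)(0) = 6
Σ = 18
Area = |Σ|/2 = 9.
Net area = 270.5 − 9 = 261.5.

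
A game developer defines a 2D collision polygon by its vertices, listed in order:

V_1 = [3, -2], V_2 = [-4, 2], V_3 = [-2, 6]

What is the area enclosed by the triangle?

Apply the shoelace (surveyor's) formula: 2A = Σ (x_i·y_{i+1} − x_{i+1}·y_i), indices taken mod 3.
Σ = (-2) + (-20) + (-14) = -36
Area = |Σ|/2 = 18.

18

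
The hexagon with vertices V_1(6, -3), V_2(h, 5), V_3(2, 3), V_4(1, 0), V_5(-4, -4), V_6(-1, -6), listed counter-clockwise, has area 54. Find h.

6

The doubled signed area Σ (x_i y_{i+1} − x_{i+1} y_i) is linear in h.
With h=0 it equals 72; the coefficient of h is 6 (from the two edges through V_2).
So 6·h + 72 = 2·54 = 108 ⇒ h = 6.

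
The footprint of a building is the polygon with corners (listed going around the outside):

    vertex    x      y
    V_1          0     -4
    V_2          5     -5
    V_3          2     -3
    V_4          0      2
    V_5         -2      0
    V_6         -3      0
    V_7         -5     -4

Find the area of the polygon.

27.5

Apply the surveyor's formula: 2A = Σ (x_i·y_{i+1} − x_{i+1}·y_i), indices taken mod 7.
Σ = (20) + (-5) + (4) + (4) + (0) + (12) + (20) = 55
Area = |Σ|/2 = 27.5.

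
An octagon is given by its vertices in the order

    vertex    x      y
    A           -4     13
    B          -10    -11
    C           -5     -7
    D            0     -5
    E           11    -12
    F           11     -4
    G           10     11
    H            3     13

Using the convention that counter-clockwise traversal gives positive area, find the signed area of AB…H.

353

Cross-terms: 174, 15, 25, 55, 88, 161, 97, 91  ⇒  Σ = 706
Signed area = Σ/2 = 353 (positive ⇒ counter-clockwise traversal).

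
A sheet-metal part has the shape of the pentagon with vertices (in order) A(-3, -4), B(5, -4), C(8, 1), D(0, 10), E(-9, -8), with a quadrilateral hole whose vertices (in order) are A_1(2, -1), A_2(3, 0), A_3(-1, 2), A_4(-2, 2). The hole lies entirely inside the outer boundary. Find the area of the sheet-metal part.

121

Outer boundary:
A→B: (-3)(-4) − (5)(-4) = 32
B→C: (5)(1) − (8)(-4) = 37
C→D: (8)(10) − (0)(1) = 80
D→E: (0)(-8) − (-9)(10) = 90
E→A: (-9)(-4) − (-3)(-8) = 12
Σ = 251
Area = |Σ|/2 = 125.5.
Hole:
Σ = (3) + (6) + (2) + (-2) = 9
Area = |Σ|/2 = 4.5.
Net area = 125.5 − 4.5 = 121.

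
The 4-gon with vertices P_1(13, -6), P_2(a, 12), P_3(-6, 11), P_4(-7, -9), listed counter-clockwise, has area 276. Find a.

Write out the shoelace sum; only the two edges meeting at P_2 involve a:
2·Area = [(13·12 − a·(-6)) + (a·11 − (-6)·12)] + 290
       = 17·a + 518 = 552
⇒ a = 2.

2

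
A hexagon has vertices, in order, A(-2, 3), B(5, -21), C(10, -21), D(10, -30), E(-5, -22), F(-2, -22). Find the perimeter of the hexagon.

|AB| = √((7)² + (-24)²) = √625 = 25
|BC| = √((5)² + (0)²) = √25 = 5
|CD| = √((0)² + (-9)²) = √81 = 9
|DE| = √((-15)² + (8)²) = √289 = 17
|EF| = √((3)² + (0)²) = √9 = 3
|FA| = √((0)² + (25)²) = √625 = 25
Perimeter = 25 + 5 + 9 + 17 + 3 + 25 = 84.

84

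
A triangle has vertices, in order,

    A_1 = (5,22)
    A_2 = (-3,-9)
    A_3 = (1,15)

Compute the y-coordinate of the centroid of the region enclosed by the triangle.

Apply Gauss's area formula. First the cross-terms c_i = x_i·y_{i+1} − x_{i+1}·y_i:
  21, -36, -53  ⇒  2A = -68, A = -34.
Then Σ (y_i + y_{i+1})·c_i = -1904, so ȳ = -1904 / (6·(-34)) = 28/3.

28/3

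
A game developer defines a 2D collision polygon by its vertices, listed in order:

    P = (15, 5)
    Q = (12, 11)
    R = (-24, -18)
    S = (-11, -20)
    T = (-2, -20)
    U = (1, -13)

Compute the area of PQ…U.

430.5

Apply the surveyor's formula: 2A = Σ (x_i·y_{i+1} − x_{i+1}·y_i), indices taken mod 6.
Σ = (105) + (48) + (282) + (180) + (46) + (200) = 861
Area = |Σ|/2 = 430.5.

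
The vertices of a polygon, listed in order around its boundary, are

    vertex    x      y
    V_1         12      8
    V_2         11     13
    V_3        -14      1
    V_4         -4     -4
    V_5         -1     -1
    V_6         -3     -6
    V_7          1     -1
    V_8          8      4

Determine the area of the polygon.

Apply the shoelace (surveyor's) formula: 2A = Σ (x_i·y_{i+1} − x_{i+1}·y_i), indices taken mod 8.
V_1→V_2: (12)(13) − (11)(8) = 68
V_2→V_3: (11)(1) − (-14)(13) = 193
V_3→V_4: (-14)(-4) − (-4)(1) = 60
V_4→V_5: (-4)(-1) − (-1)(-4) = 0
V_5→V_6: (-1)(-6) − (-3)(-1) = 3
V_6→V_7: (-3)(-1) − (1)(-6) = 9
V_7→V_8: (1)(4) − (8)(-1) = 12
V_8→V_1: (8)(8) − (12)(4) = 16
Σ = 361
Area = |Σ|/2 = 180.5.

180.5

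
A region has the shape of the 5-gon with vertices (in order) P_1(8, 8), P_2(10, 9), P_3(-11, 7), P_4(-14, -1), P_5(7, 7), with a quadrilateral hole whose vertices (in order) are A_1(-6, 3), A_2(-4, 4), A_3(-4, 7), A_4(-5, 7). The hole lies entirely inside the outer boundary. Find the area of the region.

Outer boundary:
Apply Gauss's area formula: 2A = Σ (x_i·y_{i+1} − x_{i+1}·y_i), indices taken mod 5.
Cross-terms: -8, 169, 109, -91, 0  ⇒  Σ = 179
Area = |Σ|/2 = 89.5.
Hole:
Apply the shoelace formula: 2A = Σ (x_i·y_{i+1} − x_{i+1}·y_i), indices taken mod 4.
Σ = (-12) + (-12) + (7) + (27) = 10
Area = |Σ|/2 = 5.
Net area = 89.5 − 5 = 84.5.

84.5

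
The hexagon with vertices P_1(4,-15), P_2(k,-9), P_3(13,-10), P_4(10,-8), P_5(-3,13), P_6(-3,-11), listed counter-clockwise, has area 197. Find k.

10

The doubled signed area Σ (x_i y_{i+1} − x_{i+1} y_i) is linear in k.
With k=0 it equals 344; the coefficient of k is 5 (from the two edges through P_2).
So 5·k + 344 = 2·197 = 394 ⇒ k = 10.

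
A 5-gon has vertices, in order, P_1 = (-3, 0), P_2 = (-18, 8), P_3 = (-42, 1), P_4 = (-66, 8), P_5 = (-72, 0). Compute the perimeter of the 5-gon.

|P_1P_2| = √((-15)² + (8)²) = √289 = 17
|P_2P_3| = √((-24)² + (-7)²) = √625 = 25
|P_3P_4| = √((-24)² + (7)²) = √625 = 25
|P_4P_5| = √((-6)² + (-8)²) = √100 = 10
|P_5P_1| = √((69)² + (0)²) = √4761 = 69
Perimeter = 17 + 25 + 25 + 10 + 69 = 146.

146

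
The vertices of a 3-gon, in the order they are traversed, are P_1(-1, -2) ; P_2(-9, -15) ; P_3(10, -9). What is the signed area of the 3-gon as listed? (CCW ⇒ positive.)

99.5

Apply the shoelace formula: 2A = Σ (x_i·y_{i+1} − x_{i+1}·y_i), indices taken mod 3.
Σ = (-3) + (231) + (-29) = 199
Signed area = Σ/2 = 99.5 (positive ⇒ counter-clockwise traversal).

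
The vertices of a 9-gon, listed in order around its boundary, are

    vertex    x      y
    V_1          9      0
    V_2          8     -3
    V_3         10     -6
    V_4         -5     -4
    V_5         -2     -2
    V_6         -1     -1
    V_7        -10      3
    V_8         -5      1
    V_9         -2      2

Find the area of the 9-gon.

Apply the shoelace (surveyor's) formula: 2A = Σ (x_i·y_{i+1} − x_{i+1}·y_i), indices taken mod 9.
Cross-terms: -27, -18, -70, 2, 0, -13, 5, -8, -18  ⇒  Σ = -147
Area = |Σ|/2 = 73.5.

73.5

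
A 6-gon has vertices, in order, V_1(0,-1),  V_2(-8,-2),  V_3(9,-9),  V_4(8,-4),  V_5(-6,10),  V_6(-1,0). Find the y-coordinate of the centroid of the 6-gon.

-1.8

Apply Gauss's area formula. First the cross-terms c_i = x_i·y_{i+1} − x_{i+1}·y_i:
  -8, 90, 36, 56, 10, 1  ⇒  2A = 185, A = 92.5.
Then Σ (y_i + y_{i+1})·c_i = -999, so ȳ = -999 / (6·92.5) = -1.8.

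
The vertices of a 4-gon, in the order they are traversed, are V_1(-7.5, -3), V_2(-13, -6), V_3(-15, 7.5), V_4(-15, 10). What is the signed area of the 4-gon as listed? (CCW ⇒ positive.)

-49.5

Apply the surveyor's formula: 2A = Σ (x_i·y_{i+1} − x_{i+1}·y_i), indices taken mod 4.
Cross-terms: 6, -187.5, -37.5, 120  ⇒  Σ = -99
Signed area = Σ/2 = -49.5 (negative ⇒ clockwise traversal).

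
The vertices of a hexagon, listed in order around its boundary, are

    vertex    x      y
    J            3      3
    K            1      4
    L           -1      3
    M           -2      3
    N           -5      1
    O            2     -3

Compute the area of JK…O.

Apply Gauss's area formula: 2A = Σ (x_i·y_{i+1} − x_{i+1}·y_i), indices taken mod 6.
Σ = (9) + (7) + (3) + (13) + (13) + (15) = 60
Area = |Σ|/2 = 30.

30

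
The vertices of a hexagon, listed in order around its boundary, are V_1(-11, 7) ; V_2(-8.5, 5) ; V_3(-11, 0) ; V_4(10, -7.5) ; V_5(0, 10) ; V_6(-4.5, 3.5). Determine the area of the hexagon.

Σ = (4.5) + (55) + (82.5) + (100) + (45) + (7) = 294
Area = |Σ|/2 = 147.

147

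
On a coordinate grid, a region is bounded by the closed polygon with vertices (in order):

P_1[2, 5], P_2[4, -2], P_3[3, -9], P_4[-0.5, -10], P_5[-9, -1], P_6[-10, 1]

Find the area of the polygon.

Apply Gauss's area formula: 2A = Σ (x_i·y_{i+1} − x_{i+1}·y_i), indices taken mod 6.
Σ = (-24) + (-30) + (-34.5) + (-89.5) + (-19) + (-52) = -249
Area = |Σ|/2 = 124.5.

124.5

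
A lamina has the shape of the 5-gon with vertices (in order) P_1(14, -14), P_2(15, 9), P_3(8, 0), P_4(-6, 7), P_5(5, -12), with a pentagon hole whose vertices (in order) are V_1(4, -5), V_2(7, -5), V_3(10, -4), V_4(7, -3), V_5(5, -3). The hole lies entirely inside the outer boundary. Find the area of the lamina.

Outer boundary:
Apply the shoelace formula: 2A = Σ (x_i·y_{i+1} − x_{i+1}·y_i), indices taken mod 5.
Cross-terms: 336, -72, 56, 37, 98  ⇒  Σ = 455
Area = |Σ|/2 = 227.5.
Hole:
Σ = (15) + (22) + (-2) + (-6) + (-13) = 16
Area = |Σ|/2 = 8.
Net area = 227.5 − 8 = 219.5.

219.5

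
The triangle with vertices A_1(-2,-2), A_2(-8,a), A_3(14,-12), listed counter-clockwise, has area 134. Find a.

The doubled signed area Σ (x_i y_{i+1} − x_{i+1} y_i) is linear in a.
With a=0 it equals 28; the coefficient of a is -16 (from the two edges through A_2).
So -16·a + 28 = 2·134 = 268 ⇒ a = -15.

-15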